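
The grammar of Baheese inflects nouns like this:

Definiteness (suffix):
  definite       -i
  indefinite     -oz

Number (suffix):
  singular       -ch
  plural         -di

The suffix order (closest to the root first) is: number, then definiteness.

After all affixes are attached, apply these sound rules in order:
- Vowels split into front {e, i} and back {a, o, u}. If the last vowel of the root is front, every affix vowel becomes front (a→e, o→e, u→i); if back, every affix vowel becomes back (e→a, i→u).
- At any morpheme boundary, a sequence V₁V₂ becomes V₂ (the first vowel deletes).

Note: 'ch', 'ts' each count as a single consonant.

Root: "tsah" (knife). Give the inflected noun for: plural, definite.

Attach number plural -di → tsahdi.
Attach definiteness definite -i → tsahdii.
Apply vowel harmony: tsahdii → tsahduu.
Apply vowel deletion: tsahduu → tsahdu.

tsahdu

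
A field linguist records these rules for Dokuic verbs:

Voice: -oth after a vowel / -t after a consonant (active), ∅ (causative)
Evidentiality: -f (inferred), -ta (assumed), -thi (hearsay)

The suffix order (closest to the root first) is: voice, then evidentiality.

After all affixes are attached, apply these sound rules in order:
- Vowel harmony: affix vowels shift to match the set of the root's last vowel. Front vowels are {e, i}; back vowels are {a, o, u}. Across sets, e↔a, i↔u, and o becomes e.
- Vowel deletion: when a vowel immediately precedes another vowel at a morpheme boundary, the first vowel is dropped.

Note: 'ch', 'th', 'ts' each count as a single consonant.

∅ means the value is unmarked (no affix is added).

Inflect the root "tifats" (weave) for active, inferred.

tifatstf

Attach voice active -t (after consonant 'ts') → tifatst.
Attach evidentiality inferred -f → tifatstf.
Vowel harmony: no change.
Vowel deletion: no change.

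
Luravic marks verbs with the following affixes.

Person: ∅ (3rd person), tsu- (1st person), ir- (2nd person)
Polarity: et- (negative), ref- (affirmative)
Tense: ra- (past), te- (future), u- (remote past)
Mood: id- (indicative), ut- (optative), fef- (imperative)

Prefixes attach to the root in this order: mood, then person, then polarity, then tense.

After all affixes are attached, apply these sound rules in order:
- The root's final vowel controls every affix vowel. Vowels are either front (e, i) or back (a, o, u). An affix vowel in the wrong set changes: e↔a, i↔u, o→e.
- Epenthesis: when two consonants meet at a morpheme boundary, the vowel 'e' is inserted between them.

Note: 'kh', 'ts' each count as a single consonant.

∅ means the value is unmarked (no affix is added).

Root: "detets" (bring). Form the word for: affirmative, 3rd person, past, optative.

Attach mood optative ut- → utdetets.
person = 3rd person: zero marking, form stays utdetets.
Attach polarity affirmative ref- → refutdetets.
Attach tense past ra- → rarefutdetets.
Apply vowel harmony: rarefutdetets → rerefitdetets.
Apply epenthesis: rerefitdetets → rerefitedetets.

rerefitedetets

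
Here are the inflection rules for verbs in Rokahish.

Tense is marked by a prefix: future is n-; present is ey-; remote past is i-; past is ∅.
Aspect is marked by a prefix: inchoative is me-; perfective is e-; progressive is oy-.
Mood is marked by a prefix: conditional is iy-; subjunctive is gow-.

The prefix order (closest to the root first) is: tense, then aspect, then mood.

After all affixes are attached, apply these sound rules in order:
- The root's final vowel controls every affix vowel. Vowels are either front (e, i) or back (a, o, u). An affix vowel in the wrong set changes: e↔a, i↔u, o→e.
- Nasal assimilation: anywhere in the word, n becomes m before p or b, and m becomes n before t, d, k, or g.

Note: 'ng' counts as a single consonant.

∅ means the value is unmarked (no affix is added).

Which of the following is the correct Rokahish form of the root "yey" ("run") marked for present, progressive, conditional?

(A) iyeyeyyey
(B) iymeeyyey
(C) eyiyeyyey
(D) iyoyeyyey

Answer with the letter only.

Attach tense present ey- → eyyey.
Attach aspect progressive oy- → oyeyyey.
Attach mood conditional iy- → iyoyeyyey.
Apply vowel harmony: iyoyeyyey → iyeyeyyey.
Nasal assimilation: no change.
So the correct form is iyeyeyyey, option (A).
(C) eyiyeyyey is wrong: it has the affixes in the wrong order.
(B) iymeeyyey is wrong: it uses inchoative instead of progressive for aspect.
(D) iyoyeyyey is wrong: it fails to apply the sound rule(s).

A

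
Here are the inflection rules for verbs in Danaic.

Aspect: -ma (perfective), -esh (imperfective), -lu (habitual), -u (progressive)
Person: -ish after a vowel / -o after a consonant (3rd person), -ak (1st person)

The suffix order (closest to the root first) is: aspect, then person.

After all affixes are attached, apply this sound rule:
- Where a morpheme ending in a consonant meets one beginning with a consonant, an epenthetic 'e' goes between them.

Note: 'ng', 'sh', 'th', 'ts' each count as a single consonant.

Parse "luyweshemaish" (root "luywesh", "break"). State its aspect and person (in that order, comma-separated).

Segment: luywesh-ma-ish.
aspect: -ma → perfective.
person: -ish/o → 3rd person.

perfective, 3rd person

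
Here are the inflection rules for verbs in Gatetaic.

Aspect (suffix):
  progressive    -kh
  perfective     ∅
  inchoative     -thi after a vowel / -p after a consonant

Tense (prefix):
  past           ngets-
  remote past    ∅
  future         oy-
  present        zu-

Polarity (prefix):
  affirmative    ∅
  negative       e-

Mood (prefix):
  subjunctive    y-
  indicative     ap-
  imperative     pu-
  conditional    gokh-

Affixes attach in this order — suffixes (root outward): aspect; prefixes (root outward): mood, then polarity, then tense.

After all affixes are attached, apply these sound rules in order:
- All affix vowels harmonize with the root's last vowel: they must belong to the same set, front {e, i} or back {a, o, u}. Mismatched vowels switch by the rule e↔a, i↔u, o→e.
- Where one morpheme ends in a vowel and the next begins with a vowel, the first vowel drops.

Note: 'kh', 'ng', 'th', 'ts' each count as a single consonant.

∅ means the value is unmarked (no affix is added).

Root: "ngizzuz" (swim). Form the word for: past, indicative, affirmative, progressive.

Attach mood indicative ap- → apngizzuz.
polarity = affirmative: zero marking, form stays apngizzuz.
Attach tense past ngets- → ngetsapngizzuz.
Attach aspect progressive -kh → ngetsapngizzuzkh.
Apply vowel harmony: ngetsapngizzuzkh → ngatsapngizzuzkh.
Vowel deletion: no change.

ngatsapngizzuzkh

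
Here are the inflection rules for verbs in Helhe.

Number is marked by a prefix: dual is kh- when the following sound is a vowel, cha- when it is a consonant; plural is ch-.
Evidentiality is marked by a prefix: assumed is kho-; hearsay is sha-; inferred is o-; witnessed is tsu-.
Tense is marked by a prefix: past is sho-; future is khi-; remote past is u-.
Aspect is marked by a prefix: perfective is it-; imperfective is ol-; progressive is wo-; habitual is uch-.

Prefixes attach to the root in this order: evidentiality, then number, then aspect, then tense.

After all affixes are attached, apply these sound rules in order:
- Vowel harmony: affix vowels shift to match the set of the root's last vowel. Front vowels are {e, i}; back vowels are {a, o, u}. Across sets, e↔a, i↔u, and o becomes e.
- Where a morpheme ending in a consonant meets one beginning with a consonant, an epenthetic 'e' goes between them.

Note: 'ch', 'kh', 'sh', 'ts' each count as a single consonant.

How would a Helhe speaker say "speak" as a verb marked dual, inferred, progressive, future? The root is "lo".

khuwokholo

Attach evidentiality inferred o- → olo.
Attach number dual kh- (before vowel 'o') → kholo.
Attach aspect progressive wo- → wokholo.
Attach tense future khi- → khiwokholo.
Apply vowel harmony: khiwokholo → khuwokholo.
Epenthesis: no change.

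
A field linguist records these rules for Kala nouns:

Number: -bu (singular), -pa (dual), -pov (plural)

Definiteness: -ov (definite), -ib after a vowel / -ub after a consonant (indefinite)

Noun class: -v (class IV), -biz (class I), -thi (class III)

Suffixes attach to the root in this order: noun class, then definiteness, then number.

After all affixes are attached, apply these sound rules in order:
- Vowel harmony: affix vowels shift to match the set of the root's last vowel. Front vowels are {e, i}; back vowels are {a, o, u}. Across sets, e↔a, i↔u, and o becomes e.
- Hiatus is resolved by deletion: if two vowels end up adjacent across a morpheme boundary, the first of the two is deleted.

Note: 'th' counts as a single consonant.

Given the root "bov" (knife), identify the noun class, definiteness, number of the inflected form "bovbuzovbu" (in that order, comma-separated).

Segment: bov-biz-ov-bu.
noun class: -biz → class I.
definiteness: -ov → definite.
number: -bu → singular.

class I, definite, singular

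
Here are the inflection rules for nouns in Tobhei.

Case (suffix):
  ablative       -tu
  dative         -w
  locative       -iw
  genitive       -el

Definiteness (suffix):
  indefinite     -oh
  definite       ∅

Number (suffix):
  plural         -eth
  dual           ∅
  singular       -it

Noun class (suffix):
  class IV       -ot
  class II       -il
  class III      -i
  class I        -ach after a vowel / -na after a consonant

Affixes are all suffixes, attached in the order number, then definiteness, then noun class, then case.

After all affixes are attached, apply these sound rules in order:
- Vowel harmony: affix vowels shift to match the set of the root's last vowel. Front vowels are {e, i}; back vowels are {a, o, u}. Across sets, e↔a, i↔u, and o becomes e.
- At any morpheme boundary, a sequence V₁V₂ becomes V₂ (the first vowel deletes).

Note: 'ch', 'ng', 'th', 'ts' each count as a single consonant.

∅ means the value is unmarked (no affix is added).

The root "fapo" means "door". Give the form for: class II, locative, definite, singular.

faputuluw

Attach number singular -it → fapoit.
definiteness = definite: zero marking, form stays fapoit.
Attach noun class class II -il → fapoitil.
Attach case locative -iw → fapoitiliw.
Apply vowel harmony: fapoitiliw → fapoutuluw.
Apply vowel deletion: fapoutuluw → faputuluw.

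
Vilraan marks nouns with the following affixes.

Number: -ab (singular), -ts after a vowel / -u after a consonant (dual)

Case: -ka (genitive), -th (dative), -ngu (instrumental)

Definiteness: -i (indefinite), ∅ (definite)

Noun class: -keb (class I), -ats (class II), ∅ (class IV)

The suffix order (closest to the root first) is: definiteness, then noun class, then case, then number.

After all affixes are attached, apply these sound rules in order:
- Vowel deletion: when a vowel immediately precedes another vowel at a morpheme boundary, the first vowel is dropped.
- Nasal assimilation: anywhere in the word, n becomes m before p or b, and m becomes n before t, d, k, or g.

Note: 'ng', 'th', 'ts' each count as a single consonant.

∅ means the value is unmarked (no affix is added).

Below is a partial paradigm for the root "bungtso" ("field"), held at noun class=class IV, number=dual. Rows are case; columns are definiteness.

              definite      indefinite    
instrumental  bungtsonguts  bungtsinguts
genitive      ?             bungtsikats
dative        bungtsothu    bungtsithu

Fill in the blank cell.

definiteness = definite: zero marking, form stays bungtso.
noun class = class IV: zero marking, form stays bungtso.
Attach case genitive -ka → bungtsoka.
Attach number dual -ts (after vowel 'a') → bungtsokats.
Vowel deletion: no change.
Nasal assimilation: no change.

bungtsokats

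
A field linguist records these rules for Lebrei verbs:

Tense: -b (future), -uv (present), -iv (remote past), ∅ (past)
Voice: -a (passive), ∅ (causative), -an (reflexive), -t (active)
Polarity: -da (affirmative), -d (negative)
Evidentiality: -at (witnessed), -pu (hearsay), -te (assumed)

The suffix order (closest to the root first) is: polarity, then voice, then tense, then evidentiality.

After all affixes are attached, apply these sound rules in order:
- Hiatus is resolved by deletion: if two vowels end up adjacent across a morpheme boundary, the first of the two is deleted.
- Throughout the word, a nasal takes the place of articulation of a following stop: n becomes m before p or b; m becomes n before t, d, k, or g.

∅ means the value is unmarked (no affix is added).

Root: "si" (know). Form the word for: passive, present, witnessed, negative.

Attach polarity negative -d → sid.
Attach voice passive -a → sida.
Attach tense present -uv → sidauv.
Attach evidentiality witnessed -at → sidauvat.
Apply vowel deletion: sidauvat → siduvat.
Nasal assimilation: no change.

siduvat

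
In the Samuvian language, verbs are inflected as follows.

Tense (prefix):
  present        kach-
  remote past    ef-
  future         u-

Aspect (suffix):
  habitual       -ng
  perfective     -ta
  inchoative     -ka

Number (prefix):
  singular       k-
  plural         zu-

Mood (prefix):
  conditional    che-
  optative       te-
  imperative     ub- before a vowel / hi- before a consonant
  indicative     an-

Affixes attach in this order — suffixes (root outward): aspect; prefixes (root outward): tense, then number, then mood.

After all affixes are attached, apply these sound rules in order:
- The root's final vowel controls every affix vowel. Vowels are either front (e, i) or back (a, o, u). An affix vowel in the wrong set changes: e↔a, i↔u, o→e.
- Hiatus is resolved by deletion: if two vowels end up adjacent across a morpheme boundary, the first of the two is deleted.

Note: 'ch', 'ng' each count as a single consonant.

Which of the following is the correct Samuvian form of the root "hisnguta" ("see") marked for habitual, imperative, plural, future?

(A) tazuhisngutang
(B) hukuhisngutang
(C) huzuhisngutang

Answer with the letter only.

C

Attach tense future u- → uhisnguta.
Attach number plural zu- → zuuhisnguta.
Attach mood imperative hi- (before consonant 'z') → hizuuhisnguta.
Attach aspect habitual -ng → hizuuhisngutang.
Apply vowel harmony: hizuuhisngutang → huzuuhisngutang.
Apply vowel deletion: huzuuhisngutang → huzuhisngutang.
So the correct form is huzuhisngutang, option (C).
(B) hukuhisngutang is wrong: it uses singular instead of plural for number.
(A) tazuhisngutang is wrong: it uses optative instead of imperative for mood.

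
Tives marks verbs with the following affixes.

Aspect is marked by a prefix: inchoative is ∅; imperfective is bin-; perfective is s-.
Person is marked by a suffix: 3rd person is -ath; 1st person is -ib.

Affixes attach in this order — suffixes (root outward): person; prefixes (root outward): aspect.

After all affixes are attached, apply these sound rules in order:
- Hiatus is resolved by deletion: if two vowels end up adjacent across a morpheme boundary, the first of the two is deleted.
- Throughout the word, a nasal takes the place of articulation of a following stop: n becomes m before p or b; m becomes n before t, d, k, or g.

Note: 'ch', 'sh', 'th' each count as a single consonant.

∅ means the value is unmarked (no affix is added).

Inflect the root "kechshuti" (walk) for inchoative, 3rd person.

aspect = inchoative: zero marking, form stays kechshuti.
Attach person 3rd person -ath → kechshutiath.
Apply vowel deletion: kechshutiath → kechshutath.
Nasal assimilation: no change.

kechshutath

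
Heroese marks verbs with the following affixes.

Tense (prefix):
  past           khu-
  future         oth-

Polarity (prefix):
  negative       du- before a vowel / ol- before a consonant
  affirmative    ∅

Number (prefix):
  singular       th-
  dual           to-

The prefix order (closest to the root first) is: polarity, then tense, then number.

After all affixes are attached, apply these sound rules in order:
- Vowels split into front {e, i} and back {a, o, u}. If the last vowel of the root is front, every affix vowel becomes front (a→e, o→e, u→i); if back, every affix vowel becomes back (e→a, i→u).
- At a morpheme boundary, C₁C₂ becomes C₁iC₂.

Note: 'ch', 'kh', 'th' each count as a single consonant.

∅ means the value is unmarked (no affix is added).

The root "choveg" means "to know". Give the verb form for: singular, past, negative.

Attach polarity negative ol- (before consonant 'ch') → olchoveg.
Attach tense past khu- → khuolchoveg.
Attach number singular th- → thkhuolchoveg.
Apply vowel harmony: thkhuolchoveg → thkhielchoveg.
Apply epenthesis: thkhielchoveg → thikhielichoveg.

thikhielichoveg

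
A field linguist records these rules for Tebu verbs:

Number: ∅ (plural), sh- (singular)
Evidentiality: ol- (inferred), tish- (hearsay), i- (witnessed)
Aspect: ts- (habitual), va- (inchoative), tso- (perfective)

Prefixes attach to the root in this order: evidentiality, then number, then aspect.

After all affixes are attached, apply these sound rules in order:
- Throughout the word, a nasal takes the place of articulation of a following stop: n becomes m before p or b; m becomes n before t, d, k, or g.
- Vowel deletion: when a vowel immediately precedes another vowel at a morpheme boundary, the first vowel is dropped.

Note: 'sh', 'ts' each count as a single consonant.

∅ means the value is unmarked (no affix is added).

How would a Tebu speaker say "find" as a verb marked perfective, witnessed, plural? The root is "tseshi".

tsitseshi

Attach evidentiality witnessed i- → itseshi.
number = plural: zero marking, form stays itseshi.
Attach aspect perfective tso- → tsoitseshi.
Nasal assimilation: no change.
Apply vowel deletion: tsoitseshi → tsitseshi.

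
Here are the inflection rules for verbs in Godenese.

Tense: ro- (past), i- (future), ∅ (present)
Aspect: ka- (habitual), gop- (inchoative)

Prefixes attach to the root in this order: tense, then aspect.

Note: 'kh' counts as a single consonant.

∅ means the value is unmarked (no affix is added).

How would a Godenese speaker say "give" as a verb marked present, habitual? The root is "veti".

tense = present: zero marking, form stays veti.
Attach aspect habitual ka- → kaveti.

kaveti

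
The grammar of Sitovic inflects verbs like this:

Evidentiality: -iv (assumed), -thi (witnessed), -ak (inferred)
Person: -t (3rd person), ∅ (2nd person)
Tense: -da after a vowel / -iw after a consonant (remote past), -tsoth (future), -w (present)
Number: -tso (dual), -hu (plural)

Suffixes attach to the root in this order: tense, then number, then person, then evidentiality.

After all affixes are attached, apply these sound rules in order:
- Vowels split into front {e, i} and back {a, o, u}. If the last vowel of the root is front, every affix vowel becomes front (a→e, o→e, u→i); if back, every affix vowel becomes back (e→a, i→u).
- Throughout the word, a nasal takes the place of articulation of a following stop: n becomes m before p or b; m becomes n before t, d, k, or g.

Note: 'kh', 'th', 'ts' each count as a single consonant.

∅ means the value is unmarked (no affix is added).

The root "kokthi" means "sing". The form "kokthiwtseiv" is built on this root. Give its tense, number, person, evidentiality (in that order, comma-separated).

Segment: kokthi-w-tso-iv.
tense: -w → present.
number: -tso → dual.
person: ∅ → 2nd person.
evidentiality: -iv → assumed.

present, dual, 2nd person, assumed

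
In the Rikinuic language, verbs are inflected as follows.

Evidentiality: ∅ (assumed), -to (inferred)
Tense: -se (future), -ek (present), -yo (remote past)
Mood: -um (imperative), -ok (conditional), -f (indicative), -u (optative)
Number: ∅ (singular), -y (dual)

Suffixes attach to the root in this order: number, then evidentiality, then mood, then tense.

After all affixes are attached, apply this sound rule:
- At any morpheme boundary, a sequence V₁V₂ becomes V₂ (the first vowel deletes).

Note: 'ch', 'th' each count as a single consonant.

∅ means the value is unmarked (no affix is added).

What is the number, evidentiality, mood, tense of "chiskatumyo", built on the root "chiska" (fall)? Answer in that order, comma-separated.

Segment: chiska-to-um-yo.
number: ∅ → singular.
evidentiality: -to → inferred.
mood: -um → imperative.
tense: -yo → remote past.

singular, inferred, imperative, remote past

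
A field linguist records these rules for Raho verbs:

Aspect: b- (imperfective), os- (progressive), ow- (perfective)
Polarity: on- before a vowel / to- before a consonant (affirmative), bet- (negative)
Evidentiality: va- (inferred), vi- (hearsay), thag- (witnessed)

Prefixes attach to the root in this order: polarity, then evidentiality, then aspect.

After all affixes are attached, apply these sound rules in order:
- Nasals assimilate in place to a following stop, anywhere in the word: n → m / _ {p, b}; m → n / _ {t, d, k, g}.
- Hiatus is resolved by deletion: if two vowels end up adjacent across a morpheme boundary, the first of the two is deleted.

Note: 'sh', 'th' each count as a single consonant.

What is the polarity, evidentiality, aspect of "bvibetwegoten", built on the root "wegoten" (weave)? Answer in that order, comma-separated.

Segment: b-vi-bet-wegoten.
polarity: bet- → negative.
evidentiality: vi- → hearsay.
aspect: b- → imperfective.

negative, hearsay, imperfective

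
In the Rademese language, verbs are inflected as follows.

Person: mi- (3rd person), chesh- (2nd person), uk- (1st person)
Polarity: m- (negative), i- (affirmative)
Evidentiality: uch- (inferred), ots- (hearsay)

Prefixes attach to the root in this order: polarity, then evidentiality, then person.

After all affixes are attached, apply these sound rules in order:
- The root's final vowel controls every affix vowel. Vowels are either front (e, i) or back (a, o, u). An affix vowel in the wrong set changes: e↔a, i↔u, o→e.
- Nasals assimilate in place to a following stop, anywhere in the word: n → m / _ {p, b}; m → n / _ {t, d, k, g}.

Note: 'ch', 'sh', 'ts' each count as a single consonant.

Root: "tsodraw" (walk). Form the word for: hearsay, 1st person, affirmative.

Attach polarity affirmative i- → itsodraw.
Attach evidentiality hearsay ots- → otsitsodraw.
Attach person 1st person uk- → ukotsitsodraw.
Apply vowel harmony: ukotsitsodraw → ukotsutsodraw.
Nasal assimilation: no change.

ukotsutsodraw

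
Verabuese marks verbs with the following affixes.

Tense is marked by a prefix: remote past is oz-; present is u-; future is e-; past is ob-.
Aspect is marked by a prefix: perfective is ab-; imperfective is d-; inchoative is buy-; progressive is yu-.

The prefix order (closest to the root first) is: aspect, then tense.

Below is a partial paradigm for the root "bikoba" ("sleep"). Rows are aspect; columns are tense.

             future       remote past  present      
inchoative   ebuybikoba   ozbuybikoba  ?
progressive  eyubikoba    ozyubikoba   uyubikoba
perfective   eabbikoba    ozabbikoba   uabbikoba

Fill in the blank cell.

ubuybikoba

Attach aspect inchoative buy- → buybikoba.
Attach tense present u- → ubuybikoba.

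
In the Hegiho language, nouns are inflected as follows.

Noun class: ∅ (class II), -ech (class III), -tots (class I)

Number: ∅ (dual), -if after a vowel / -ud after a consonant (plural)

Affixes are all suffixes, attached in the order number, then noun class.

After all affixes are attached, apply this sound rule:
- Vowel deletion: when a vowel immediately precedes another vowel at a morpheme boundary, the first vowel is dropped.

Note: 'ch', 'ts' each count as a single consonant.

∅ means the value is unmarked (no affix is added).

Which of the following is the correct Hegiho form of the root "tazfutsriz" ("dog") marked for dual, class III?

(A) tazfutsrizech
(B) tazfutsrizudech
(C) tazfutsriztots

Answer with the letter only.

A

number = dual: zero marking, form stays tazfutsriz.
Attach noun class class III -ech → tazfutsrizech.
Vowel deletion: no change.
So the correct form is tazfutsrizech, option (A).
(B) tazfutsrizudech is wrong: it uses plural instead of dual for number.
(C) tazfutsriztots is wrong: it uses class I instead of class III for noun class.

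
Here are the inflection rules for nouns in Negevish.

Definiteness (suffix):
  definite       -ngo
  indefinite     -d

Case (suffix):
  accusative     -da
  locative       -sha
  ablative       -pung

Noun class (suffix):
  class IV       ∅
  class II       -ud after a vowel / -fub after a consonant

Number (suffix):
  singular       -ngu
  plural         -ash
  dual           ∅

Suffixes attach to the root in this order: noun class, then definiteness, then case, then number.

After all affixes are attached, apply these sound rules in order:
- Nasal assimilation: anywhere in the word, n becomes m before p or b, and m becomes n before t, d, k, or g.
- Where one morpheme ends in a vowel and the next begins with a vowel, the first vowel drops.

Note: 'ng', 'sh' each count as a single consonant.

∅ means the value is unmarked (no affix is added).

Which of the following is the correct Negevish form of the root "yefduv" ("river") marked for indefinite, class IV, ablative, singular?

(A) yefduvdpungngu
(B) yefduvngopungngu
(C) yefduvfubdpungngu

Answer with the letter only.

A

noun class = class IV: zero marking, form stays yefduv.
Attach definiteness indefinite -d → yefduvd.
Attach case ablative -pung → yefduvdpung.
Attach number singular -ngu → yefduvdpungngu.
Nasal assimilation: no change.
Vowel deletion: no change.
So the correct form is yefduvdpungngu, option (A).
(B) yefduvngopungngu is wrong: it uses definite instead of indefinite for definiteness.
(C) yefduvfubdpungngu is wrong: it uses class II instead of class IV for noun class.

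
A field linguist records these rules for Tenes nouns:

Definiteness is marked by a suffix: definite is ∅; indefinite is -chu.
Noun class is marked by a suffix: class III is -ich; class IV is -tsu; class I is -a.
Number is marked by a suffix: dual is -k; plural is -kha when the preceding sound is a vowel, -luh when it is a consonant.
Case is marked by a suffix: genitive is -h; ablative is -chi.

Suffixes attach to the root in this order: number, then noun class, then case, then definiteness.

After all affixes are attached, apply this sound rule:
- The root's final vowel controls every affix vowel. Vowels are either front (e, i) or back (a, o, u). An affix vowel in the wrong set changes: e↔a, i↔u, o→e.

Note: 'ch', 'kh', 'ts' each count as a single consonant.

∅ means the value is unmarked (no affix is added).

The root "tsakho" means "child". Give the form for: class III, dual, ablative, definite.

tsakhokuchchu

Attach number dual -k → tsakhok.
Attach noun class class III -ich → tsakhokich.
Attach case ablative -chi → tsakhokichchi.
definiteness = definite: zero marking, form stays tsakhokichchi.
Apply vowel harmony: tsakhokichchi → tsakhokuchchu.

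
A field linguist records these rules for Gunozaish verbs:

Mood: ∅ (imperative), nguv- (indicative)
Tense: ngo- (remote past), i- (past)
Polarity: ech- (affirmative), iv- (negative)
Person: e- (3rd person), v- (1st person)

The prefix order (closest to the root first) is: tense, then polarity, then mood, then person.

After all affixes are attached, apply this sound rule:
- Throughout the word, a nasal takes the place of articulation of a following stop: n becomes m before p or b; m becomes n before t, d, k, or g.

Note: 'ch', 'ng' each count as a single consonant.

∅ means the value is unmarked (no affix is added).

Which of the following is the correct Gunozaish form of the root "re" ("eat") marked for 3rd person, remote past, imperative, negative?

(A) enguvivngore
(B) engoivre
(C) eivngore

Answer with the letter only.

C

Attach tense remote past ngo- → ngore.
Attach polarity negative iv- → ivngore.
mood = imperative: zero marking, form stays ivngore.
Attach person 3rd person e- → eivngore.
Nasal assimilation: no change.
So the correct form is eivngore, option (C).
(B) engoivre is wrong: it has the affixes in the wrong order.
(A) enguvivngore is wrong: it uses indicative instead of imperative for mood.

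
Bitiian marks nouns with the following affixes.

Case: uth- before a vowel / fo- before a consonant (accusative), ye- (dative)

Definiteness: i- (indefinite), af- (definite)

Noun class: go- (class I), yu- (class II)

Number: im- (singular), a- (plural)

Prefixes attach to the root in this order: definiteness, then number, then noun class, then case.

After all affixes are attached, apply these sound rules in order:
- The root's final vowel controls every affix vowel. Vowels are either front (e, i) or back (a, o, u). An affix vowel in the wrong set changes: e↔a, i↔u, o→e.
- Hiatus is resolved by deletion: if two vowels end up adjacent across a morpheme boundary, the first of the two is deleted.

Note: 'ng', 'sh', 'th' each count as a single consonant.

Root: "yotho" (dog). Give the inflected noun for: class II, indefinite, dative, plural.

yayuyotho

Attach definiteness indefinite i- → iyotho.
Attach number plural a- → aiyotho.
Attach noun class class II yu- → yuaiyotho.
Attach case dative ye- → yeyuaiyotho.
Apply vowel harmony: yeyuaiyotho → yayuauyotho.
Apply vowel deletion: yayuauyotho → yayuyotho.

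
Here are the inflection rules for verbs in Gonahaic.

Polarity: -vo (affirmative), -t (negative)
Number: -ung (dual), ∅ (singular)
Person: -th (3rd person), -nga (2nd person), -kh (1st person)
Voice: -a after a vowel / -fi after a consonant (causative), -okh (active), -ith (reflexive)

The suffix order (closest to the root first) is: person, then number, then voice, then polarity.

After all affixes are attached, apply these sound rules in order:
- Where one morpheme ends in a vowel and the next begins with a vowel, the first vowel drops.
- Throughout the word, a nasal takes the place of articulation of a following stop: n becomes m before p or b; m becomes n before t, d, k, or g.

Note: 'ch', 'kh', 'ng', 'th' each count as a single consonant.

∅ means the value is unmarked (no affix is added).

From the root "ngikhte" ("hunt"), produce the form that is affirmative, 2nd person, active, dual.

Attach person 2nd person -nga → ngikhtenga.
Attach number dual -ung → ngikhtengaung.
Attach voice active -okh → ngikhtengaungokh.
Attach polarity affirmative -vo → ngikhtengaungokhvo.
Apply vowel deletion: ngikhtengaungokhvo → ngikhtengungokhvo.
Nasal assimilation: no change.

ngikhtengungokhvo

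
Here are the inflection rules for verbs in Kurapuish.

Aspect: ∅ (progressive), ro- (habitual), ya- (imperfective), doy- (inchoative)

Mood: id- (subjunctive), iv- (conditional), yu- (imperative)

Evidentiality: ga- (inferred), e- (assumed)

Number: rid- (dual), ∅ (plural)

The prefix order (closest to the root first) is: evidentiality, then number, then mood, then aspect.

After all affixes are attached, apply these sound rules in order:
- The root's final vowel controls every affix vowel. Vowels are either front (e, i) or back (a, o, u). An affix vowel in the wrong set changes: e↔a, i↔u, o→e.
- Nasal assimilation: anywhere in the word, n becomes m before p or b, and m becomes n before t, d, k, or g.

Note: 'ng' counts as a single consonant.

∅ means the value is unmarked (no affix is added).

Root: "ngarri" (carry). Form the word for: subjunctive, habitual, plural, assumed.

reidengarri

Attach evidentiality assumed e- → engarri.
number = plural: zero marking, form stays engarri.
Attach mood subjunctive id- → idengarri.
Attach aspect habitual ro- → roidengarri.
Apply vowel harmony: roidengarri → reidengarri.
Nasal assimilation: no change.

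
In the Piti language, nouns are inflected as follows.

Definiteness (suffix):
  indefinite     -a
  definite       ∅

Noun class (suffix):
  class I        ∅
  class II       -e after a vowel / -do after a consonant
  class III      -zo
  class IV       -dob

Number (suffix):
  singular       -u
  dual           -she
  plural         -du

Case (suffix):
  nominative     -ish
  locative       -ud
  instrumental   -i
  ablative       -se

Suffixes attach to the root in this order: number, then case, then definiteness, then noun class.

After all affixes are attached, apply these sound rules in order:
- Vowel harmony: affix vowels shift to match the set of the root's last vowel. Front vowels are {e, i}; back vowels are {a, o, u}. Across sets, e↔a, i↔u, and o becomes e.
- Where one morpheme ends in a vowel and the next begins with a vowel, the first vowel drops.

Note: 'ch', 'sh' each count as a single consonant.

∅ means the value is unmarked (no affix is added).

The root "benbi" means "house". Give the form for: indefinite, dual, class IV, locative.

Attach number dual -she → benbishe.
Attach case locative -ud → benbisheud.
Attach definiteness indefinite -a → benbisheuda.
Attach noun class class IV -dob → benbisheudadob.
Apply vowel harmony: benbisheudadob → benbisheidedeb.
Apply vowel deletion: benbisheidedeb → benbishidedeb.

benbishidedeb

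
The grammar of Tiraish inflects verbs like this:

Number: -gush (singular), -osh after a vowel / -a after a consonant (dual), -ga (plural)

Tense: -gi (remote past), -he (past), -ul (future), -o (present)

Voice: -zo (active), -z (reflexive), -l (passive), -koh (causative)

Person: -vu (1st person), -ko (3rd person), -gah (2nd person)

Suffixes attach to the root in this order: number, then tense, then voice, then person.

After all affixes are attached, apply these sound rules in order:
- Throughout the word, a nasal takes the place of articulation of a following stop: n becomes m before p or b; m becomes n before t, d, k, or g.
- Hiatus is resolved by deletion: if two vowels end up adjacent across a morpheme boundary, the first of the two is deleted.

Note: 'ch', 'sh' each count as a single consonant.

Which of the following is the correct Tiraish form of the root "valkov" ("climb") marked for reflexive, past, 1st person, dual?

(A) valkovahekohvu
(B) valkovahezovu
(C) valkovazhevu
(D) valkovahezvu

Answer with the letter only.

D

Attach number dual -a (after consonant 'v') → valkova.
Attach tense past -he → valkovahe.
Attach voice reflexive -z → valkovahez.
Attach person 1st person -vu → valkovahezvu.
Nasal assimilation: no change.
Vowel deletion: no change.
So the correct form is valkovahezvu, option (D).
(B) valkovahezovu is wrong: it uses active instead of reflexive for voice.
(A) valkovahekohvu is wrong: it uses causative instead of reflexive for voice.
(C) valkovazhevu is wrong: it has the affixes in the wrong order.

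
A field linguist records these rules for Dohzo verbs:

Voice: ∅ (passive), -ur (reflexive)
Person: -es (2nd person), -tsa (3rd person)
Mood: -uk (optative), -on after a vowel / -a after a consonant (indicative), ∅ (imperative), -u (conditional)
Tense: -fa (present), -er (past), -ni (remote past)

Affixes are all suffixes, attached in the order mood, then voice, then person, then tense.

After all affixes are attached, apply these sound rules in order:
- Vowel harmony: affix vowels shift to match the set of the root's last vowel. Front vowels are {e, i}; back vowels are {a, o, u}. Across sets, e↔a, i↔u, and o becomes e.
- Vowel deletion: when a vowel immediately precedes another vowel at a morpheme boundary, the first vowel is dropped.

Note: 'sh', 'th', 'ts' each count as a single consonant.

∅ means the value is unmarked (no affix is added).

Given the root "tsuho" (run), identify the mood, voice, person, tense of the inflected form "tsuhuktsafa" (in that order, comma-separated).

Segment: tsuho-uk-tsa-fa.
mood: -uk → optative.
voice: ∅ → passive.
person: -tsa → 3rd person.
tense: -fa → present.

optative, passive, 3rd person, present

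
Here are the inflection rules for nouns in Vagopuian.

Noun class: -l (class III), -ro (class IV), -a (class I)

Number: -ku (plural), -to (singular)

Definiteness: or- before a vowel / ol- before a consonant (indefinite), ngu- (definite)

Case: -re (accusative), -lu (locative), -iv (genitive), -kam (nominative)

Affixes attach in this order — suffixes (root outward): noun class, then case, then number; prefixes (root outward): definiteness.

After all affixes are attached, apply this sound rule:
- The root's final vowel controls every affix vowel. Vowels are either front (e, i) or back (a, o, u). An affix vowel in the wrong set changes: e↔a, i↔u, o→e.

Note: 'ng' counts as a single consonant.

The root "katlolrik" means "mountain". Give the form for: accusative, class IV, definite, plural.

ngikatlolrikrereki

Attach definiteness definite ngu- → ngukatlolrik.
Attach noun class class IV -ro → ngukatlolrikro.
Attach case accusative -re → ngukatlolrikrore.
Attach number plural -ku → ngukatlolrikroreku.
Apply vowel harmony: ngukatlolrikroreku → ngikatlolrikrereki.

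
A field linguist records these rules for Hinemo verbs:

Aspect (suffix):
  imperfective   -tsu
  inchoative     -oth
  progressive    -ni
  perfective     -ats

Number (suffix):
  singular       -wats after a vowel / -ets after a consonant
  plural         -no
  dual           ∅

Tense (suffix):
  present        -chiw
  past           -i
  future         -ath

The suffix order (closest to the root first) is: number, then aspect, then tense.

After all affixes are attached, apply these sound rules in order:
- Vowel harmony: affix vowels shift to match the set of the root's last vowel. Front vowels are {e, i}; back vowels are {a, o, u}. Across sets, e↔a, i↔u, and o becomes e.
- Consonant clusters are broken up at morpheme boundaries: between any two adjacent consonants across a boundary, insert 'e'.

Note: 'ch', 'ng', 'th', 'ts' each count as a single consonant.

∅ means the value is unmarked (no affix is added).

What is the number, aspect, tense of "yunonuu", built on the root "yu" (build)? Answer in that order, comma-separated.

plural, progressive, past

Segment: yu-no-ni-i.
number: -no → plural.
aspect: -ni → progressive.
tense: -i → past.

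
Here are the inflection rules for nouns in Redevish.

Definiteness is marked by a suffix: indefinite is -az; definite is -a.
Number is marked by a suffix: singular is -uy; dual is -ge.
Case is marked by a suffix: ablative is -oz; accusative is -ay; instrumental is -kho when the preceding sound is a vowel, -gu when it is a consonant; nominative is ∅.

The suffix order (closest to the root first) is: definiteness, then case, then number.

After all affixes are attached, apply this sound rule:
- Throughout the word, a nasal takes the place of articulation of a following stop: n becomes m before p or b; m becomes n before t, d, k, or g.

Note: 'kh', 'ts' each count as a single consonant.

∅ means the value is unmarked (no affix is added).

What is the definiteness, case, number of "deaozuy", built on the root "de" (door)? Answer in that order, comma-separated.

definite, ablative, singular

Segment: de-a-oz-uy.
definiteness: -a → definite.
case: -oz → ablative.
number: -uy → singular.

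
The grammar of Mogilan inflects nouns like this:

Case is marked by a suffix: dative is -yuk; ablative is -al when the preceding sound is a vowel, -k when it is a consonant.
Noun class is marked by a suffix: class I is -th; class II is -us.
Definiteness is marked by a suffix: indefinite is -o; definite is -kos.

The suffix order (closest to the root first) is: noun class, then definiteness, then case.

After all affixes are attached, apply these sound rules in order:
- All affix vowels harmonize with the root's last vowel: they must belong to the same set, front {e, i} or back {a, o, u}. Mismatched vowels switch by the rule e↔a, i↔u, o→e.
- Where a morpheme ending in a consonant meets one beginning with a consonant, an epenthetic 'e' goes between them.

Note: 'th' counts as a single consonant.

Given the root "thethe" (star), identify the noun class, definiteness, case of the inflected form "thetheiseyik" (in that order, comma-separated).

Segment: thethe-us-o-yuk.
noun class: -us → class II.
definiteness: -o → indefinite.
case: -yuk → dative.

class II, indefinite, dative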